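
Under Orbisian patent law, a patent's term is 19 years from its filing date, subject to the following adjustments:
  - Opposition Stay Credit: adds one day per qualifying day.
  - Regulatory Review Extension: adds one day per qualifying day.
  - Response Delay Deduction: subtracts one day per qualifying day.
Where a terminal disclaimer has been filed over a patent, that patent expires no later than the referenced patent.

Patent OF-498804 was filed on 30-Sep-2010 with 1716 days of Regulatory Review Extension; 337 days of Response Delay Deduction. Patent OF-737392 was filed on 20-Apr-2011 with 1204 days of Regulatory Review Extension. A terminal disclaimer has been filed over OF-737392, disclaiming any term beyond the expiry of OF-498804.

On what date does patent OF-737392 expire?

July 10, 2033

Natural term of OF-737392:
  Base: filing + 19 years → 20 April 2030.
  Regulatory Review Extension: +1204 days → 6 August 2033.
Expiry of referenced patent OF-498804:
  Base: filing + 19 years → 30 September 2029.
  Regulatory Review Extension: +1716 days → 12 June 2034.
  Response Delay Deduction: −337 days → 10 July 2033.
Terminal disclaimer: OF-737392 expires on the earlier of 6 August 2033 and 10 July 2033.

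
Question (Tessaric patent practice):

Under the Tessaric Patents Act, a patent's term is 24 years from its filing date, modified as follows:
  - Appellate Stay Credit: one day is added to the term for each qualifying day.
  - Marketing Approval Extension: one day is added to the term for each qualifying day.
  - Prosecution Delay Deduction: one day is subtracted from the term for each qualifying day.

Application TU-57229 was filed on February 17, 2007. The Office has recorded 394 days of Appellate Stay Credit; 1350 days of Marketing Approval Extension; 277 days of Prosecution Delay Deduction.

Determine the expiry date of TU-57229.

Base term: filing date + 24 years → 17 February 2031.
Appellate Stay Credit: +394 days → 17 March 2032.
Marketing Approval Extension: +1350 days → 27 November 2035.
Prosecution Delay Deduction: −277 days → 23 February 2035.

February 23, 2035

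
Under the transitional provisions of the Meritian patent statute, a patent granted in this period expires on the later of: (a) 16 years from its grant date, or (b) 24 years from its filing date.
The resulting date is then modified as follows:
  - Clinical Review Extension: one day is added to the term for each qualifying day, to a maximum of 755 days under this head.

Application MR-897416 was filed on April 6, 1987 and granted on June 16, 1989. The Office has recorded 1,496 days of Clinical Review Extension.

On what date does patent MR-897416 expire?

April 30, 2013

(a) grant + 16 years → 16 June 2005.
(b) filing + 24 years → 6 April 2011.
Later of the two: 6 April 2011.
Clinical Review Extension: 1496 days claimed exceeds the 755-day cap, so +755 days → 30 April 2013.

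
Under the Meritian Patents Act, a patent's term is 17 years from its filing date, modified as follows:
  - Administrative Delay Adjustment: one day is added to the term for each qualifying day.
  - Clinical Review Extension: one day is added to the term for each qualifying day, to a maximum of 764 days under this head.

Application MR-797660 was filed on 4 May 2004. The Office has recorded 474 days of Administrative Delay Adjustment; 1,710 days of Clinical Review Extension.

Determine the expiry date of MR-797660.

Base term: filing date + 17 years → 4 May 2021.
Administrative Delay Adjustment: +474 days → 21 August 2022.
Clinical Review Extension: 1710 days claimed exceeds the 764-day cap, so +764 days → 23 September 2024.

2024-09-23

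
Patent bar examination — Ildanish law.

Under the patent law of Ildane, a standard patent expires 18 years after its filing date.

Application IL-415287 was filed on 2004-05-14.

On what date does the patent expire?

Filing date + 18 years → 14 May 2022.

May 14, 2022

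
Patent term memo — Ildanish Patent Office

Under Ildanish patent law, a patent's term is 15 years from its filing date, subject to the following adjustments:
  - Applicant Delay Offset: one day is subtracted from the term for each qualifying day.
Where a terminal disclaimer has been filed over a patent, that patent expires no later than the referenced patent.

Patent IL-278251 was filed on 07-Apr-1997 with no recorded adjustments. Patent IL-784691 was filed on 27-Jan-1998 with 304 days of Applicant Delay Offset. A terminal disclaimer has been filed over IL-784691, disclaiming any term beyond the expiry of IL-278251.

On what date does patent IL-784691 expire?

Natural term of IL-784691:
  Base: filing + 15 years → 27 January 2013.
  Applicant Delay Offset: −304 days → 29 March 2012.
Expiry of referenced patent IL-278251:
  Base: filing + 15 years → 7 April 2012.
Terminal disclaimer: IL-784691 expires on the earlier of 29 March 2012 and 7 April 2012.

2012-03-29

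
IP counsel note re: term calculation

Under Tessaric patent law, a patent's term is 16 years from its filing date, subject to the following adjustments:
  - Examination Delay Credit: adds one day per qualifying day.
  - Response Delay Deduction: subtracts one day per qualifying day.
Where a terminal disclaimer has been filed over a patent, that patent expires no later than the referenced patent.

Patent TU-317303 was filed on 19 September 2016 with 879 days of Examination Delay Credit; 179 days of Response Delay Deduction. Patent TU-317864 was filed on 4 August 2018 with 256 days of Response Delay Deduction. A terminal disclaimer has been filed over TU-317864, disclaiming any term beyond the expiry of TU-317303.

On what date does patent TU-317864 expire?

Natural term of TU-317864:
  Base: filing + 16 years → 4 August 2034.
  Response Delay Deduction: −256 days → 21 November 2033.
Expiry of referenced patent TU-317303:
  Base: filing + 16 years → 19 September 2032.
  Examination Delay Credit: +879 days → 15 February 2035.
  Response Delay Deduction: −179 days → 20 August 2034.
Terminal disclaimer: TU-317864 expires on the earlier of 21 November 2033 and 20 August 2034.

November 21, 2033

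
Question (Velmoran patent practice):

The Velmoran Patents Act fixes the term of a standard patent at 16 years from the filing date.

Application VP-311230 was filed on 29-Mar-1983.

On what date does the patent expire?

1999-03-29

Filing date + 16 years → 29 March 1999.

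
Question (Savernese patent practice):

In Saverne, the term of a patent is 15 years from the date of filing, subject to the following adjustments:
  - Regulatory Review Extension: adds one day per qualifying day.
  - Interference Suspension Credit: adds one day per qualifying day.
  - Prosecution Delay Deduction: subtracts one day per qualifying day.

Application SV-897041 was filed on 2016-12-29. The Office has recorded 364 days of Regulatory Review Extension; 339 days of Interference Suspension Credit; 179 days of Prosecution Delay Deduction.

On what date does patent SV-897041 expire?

2033-06-05

Base term: filing date + 15 years → 29 December 2031.
Regulatory Review Extension: +364 days → 27 December 2032.
Interference Suspension Credit: +339 days → 1 December 2033.
Prosecution Delay Deduction: −179 days → 5 June 2033.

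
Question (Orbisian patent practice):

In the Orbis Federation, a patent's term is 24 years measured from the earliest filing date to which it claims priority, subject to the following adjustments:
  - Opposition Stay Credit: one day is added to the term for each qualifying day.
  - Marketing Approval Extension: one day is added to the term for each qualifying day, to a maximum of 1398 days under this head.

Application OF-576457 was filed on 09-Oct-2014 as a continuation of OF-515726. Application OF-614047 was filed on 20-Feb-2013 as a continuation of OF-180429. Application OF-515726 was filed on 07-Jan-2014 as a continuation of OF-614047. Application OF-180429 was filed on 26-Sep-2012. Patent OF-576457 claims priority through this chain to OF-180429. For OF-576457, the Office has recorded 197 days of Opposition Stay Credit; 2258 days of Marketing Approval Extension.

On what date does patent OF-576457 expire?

Earliest priority filing: 26 September 2012.
Base term: 26 September 2012 + 24 years → 26 September 2036.
Opposition Stay Credit: +197 days → 11 April 2037.
Marketing Approval Extension: 2258 days claimed exceeds the 1398-day cap, so +1398 days → 7 February 2041.

February 7, 2041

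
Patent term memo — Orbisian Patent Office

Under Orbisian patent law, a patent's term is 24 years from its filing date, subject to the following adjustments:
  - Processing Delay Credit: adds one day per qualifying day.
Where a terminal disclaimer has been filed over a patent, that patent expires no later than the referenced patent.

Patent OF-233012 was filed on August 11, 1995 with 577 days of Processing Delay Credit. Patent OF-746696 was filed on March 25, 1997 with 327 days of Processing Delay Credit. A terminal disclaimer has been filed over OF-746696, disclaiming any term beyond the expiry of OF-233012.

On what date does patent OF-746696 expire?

March 10, 2021

Natural term of OF-746696:
  Base: filing + 24 years → 25 March 2021.
  Processing Delay Credit: +327 days → 15 February 2022.
Expiry of referenced patent OF-233012:
  Base: filing + 24 years → 11 August 2019.
  Processing Delay Credit: +577 days → 10 March 2021.
Terminal disclaimer: OF-746696 expires on the earlier of 15 February 2022 and 10 March 2021.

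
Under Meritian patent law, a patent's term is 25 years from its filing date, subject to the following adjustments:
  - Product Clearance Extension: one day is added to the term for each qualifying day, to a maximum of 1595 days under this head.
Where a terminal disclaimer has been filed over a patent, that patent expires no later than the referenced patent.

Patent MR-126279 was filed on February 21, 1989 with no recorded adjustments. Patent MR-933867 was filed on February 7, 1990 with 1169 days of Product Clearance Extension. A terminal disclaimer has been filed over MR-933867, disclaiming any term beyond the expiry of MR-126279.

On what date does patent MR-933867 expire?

Natural term of MR-933867:
  Base: filing + 25 years → 7 February 2015.
  Product Clearance Extension: 1169 days (within the 1595-day cap) → +1169 days → 21 April 2018.
Expiry of referenced patent MR-126279:
  Base: filing + 25 years → 21 February 2014.
Terminal disclaimer: MR-933867 expires on the earlier of 21 April 2018 and 21 February 2014.

February 21, 2014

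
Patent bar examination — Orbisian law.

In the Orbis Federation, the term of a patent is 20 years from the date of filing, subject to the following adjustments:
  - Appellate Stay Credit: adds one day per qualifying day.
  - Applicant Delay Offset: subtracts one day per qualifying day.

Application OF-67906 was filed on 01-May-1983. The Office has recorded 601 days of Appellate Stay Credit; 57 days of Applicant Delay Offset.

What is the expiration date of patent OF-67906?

Base term: filing date + 20 years → 1 May 2003.
Appellate Stay Credit: +601 days → 22 December 2004.
Applicant Delay Offset: −57 days → 26 October 2004.

October 26, 2004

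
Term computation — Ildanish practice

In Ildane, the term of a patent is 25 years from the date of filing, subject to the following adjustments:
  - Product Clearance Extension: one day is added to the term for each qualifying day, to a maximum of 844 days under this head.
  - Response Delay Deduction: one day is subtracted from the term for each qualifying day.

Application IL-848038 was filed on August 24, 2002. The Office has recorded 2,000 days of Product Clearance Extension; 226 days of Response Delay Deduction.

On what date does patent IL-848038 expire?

Base term: filing date + 25 years → 24 August 2027.
Product Clearance Extension: 2000 days claimed exceeds the 844-day cap, so +844 days → 15 December 2029.
Response Delay Deduction: −226 days → 3 May 2029.

May 3, 2029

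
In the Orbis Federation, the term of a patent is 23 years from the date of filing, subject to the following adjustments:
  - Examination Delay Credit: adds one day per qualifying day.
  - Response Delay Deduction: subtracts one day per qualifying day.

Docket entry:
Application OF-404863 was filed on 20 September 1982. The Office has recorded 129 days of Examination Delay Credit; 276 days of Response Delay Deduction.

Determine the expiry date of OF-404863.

April 26, 2005

Base term: filing date + 23 years → 20 September 2005.
Examination Delay Credit: +129 days → 27 January 2006.
Response Delay Deduction: −276 days → 26 April 2005.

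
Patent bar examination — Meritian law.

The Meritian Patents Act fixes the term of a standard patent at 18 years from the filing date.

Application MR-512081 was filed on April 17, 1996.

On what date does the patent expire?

Filing date + 18 years → 17 April 2014.

2014-04-17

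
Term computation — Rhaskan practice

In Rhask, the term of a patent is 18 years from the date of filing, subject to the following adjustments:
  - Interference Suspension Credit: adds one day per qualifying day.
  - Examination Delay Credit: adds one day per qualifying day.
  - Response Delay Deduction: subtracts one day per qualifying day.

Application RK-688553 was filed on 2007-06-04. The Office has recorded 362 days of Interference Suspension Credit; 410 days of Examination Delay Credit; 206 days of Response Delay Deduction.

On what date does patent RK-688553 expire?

December 22, 2026

Base term: filing date + 18 years → 4 June 2025.
Interference Suspension Credit: +362 days → 1 June 2026.
Examination Delay Credit: +410 days → 16 July 2027.
Response Delay Deduction: −206 days → 22 December 2026.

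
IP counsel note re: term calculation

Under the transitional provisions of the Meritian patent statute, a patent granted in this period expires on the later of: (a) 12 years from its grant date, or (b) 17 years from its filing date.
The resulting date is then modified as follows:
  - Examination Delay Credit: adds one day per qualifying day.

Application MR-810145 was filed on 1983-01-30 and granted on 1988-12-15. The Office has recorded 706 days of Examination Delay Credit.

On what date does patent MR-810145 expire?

November 21, 2002

(a) grant + 12 years → 15 December 2000.
(b) filing + 17 years → 30 January 2000.
Later of the two: 15 December 2000.
Examination Delay Credit: +706 days → 21 November 2002.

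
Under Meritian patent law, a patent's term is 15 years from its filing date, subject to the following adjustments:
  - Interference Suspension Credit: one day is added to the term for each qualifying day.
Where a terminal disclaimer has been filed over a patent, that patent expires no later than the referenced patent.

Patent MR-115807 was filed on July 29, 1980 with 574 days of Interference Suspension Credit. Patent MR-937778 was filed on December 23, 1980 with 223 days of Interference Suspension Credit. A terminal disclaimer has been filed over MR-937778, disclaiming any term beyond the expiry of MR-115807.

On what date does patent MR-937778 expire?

Natural term of MR-937778:
  Base: filing + 15 years → 23 December 1995.
  Interference Suspension Credit: +223 days → 2 August 1996.
Expiry of referenced patent MR-115807:
  Base: filing + 15 years → 29 July 1995.
  Interference Suspension Credit: +574 days → 22 February 1997.
Terminal disclaimer: MR-937778 expires on the earlier of 2 August 1996 and 22 February 1997.

1996-08-02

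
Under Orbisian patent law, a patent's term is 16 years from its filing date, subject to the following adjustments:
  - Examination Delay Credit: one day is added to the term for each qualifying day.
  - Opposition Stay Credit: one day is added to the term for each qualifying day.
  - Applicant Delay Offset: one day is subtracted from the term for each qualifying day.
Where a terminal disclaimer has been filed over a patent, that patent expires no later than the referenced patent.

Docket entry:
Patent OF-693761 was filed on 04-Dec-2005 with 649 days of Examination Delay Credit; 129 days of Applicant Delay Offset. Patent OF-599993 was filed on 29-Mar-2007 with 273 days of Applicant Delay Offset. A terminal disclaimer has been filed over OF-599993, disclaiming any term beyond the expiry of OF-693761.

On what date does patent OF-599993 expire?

Natural term of OF-599993:
  Base: filing + 16 years → 29 March 2023.
  Applicant Delay Offset: −273 days → 29 June 2022.
Expiry of referenced patent OF-693761:
  Base: filing + 16 years → 4 December 2021.
  Examination Delay Credit: +649 days → 14 September 2023.
  Applicant Delay Offset: −129 days → 8 May 2023.
Terminal disclaimer: OF-599993 expires on the earlier of 29 June 2022 and 8 May 2023.

2022-06-29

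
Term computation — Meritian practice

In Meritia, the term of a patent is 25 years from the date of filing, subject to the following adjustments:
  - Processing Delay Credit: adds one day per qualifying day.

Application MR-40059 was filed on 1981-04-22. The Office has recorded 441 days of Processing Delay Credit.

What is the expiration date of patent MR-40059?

Base term: filing date + 25 years → 22 April 2006.
Processing Delay Credit: +441 days → 7 July 2007.

July 7, 2007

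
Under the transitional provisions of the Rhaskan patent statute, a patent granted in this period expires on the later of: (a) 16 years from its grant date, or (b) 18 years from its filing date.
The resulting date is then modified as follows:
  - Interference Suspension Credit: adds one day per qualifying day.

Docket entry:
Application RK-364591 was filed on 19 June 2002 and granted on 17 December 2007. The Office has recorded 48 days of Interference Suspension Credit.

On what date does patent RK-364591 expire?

2024-02-03

(a) grant + 16 years → 17 December 2023.
(b) filing + 18 years → 19 June 2020.
Later of the two: 17 December 2023.
Interference Suspension Credit: +48 days → 3 February 2024.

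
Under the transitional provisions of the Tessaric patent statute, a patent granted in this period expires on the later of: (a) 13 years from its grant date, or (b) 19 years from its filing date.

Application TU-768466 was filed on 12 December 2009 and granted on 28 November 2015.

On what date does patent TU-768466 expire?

2028-12-12

(a) grant + 13 years → 28 November 2028.
(b) filing + 19 years → 12 December 2028.
Later of the two: 12 December 2028.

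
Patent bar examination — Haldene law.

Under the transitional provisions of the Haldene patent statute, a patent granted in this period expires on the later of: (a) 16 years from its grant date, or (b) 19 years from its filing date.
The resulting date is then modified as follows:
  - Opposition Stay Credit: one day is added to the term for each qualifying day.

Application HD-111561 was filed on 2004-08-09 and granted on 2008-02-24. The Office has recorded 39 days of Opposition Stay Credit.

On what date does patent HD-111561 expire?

(a) grant + 16 years → 24 February 2024.
(b) filing + 19 years → 9 August 2023.
Later of the two: 24 February 2024.
Opposition Stay Credit: +39 days → 3 April 2024.

2024-04-03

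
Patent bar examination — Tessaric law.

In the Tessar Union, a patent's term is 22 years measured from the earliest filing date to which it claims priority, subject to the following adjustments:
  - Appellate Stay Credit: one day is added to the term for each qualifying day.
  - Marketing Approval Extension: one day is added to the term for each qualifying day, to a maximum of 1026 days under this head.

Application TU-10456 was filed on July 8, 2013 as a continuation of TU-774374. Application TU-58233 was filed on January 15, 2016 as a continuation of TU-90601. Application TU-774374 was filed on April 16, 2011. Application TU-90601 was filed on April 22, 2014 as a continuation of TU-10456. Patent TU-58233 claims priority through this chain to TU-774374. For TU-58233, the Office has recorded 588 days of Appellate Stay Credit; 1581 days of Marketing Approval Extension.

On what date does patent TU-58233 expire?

Earliest priority filing: 16 April 2011.
Base term: 16 April 2011 + 22 years → 16 April 2033.
Appellate Stay Credit: +588 days → 25 November 2034.
Marketing Approval Extension: 1581 days claimed exceeds the 1026-day cap, so +1026 days → 16 September 2037.

2037-09-16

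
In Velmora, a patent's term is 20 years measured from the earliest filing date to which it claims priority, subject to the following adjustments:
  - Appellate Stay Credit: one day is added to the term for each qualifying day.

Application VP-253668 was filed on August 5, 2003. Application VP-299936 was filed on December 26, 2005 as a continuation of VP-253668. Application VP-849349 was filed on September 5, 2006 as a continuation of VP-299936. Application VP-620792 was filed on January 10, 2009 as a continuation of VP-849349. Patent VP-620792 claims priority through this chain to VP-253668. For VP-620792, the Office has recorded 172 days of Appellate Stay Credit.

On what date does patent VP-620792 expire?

January 24, 2024

Earliest priority filing: 5 August 2003.
Base term: 5 August 2003 + 20 years → 5 August 2023.
Appellate Stay Credit: +172 days → 24 January 2024.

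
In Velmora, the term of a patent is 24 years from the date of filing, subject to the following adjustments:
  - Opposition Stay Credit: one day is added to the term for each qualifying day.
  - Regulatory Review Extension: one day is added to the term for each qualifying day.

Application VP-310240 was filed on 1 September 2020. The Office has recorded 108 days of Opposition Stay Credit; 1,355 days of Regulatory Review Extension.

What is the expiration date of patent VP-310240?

September 3, 2048

Base term: filing date + 24 years → 1 September 2044.
Opposition Stay Credit: +108 days → 18 December 2044.
Regulatory Review Extension: +1355 days → 3 September 2048.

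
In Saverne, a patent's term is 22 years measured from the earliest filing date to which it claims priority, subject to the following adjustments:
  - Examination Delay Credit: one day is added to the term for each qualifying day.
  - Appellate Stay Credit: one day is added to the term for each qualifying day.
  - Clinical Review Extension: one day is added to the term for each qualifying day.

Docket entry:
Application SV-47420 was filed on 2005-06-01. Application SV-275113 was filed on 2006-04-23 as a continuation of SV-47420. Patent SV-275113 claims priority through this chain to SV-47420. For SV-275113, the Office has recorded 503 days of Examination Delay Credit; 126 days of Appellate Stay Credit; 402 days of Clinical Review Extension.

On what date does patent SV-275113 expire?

Earliest priority filing: 1 June 2005.
Base term: 1 June 2005 + 22 years → 1 June 2027.
Examination Delay Credit: +503 days → 16 October 2028.
Appellate Stay Credit: +126 days → 19 February 2029.
Clinical Review Extension: +402 days → 28 March 2030.

March 28, 2030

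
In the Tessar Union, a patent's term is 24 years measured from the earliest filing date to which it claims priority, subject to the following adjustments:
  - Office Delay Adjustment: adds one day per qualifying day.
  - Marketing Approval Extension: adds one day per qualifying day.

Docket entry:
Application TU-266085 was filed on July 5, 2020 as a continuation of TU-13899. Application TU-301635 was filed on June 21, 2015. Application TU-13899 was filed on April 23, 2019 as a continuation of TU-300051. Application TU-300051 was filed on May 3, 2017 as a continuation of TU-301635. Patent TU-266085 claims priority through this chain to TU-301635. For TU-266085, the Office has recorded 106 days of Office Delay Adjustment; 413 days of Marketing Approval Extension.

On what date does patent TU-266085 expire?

2040-11-21

Earliest priority filing: 21 June 2015.
Base term: 21 June 2015 + 24 years → 21 June 2039.
Office Delay Adjustment: +106 days → 5 October 2039.
Marketing Approval Extension: +413 days → 21 November 2040.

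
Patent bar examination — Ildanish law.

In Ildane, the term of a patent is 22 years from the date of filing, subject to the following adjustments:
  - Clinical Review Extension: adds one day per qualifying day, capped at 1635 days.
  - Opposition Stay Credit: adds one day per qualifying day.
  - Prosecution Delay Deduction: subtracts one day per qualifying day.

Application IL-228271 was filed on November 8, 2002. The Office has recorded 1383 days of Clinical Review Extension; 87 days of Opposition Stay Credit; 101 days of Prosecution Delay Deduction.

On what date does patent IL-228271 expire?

2028-08-08

Base term: filing date + 22 years → 8 November 2024.
Clinical Review Extension: 1383 days (within the 1635-day cap) → +1383 days → 22 August 2028.
Opposition Stay Credit: +87 days → 17 November 2028.
Prosecution Delay Deduction: −101 days → 8 August 2028.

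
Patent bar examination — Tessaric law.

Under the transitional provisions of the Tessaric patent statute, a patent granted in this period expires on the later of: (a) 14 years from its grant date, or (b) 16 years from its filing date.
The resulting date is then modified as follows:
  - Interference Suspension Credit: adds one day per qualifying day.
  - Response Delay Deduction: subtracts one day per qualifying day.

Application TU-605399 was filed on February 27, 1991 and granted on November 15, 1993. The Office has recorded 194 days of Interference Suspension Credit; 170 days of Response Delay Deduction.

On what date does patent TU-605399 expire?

2007-12-09

(a) grant + 14 years → 15 November 2007.
(b) filing + 16 years → 27 February 2007.
Later of the two: 15 November 2007.
Interference Suspension Credit: +194 days → 27 May 2008.
Response Delay Deduction: −170 days → 9 December 2007.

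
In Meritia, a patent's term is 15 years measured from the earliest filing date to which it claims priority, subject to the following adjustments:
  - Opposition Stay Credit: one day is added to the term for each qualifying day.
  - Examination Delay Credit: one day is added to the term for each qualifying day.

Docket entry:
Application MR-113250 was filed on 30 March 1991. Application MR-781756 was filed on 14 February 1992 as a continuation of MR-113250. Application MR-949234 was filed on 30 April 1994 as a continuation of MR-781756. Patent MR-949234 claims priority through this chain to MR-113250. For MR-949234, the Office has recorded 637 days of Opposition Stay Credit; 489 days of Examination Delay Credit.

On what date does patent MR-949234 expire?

2009-04-29

Earliest priority filing: 30 March 1991.
Base term: 30 March 1991 + 15 years → 30 March 2006.
Opposition Stay Credit: +637 days → 27 December 2007.
Examination Delay Credit: +489 days → 29 April 2009.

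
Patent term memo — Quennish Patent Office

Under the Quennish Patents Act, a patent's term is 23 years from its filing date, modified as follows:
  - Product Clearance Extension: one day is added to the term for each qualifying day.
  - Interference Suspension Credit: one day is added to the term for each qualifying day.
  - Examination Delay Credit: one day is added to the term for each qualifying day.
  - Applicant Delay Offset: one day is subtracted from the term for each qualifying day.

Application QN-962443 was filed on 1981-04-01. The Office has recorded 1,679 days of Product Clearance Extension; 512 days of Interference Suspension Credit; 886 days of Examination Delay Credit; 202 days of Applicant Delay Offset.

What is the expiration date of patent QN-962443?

2012-02-14

Base term: filing date + 23 years → 1 April 2004.
Product Clearance Extension: +1679 days → 5 November 2008.
Interference Suspension Credit: +512 days → 1 April 2010.
Examination Delay Credit: +886 days → 3 September 2012.
Applicant Delay Offset: −202 days → 14 February 2012.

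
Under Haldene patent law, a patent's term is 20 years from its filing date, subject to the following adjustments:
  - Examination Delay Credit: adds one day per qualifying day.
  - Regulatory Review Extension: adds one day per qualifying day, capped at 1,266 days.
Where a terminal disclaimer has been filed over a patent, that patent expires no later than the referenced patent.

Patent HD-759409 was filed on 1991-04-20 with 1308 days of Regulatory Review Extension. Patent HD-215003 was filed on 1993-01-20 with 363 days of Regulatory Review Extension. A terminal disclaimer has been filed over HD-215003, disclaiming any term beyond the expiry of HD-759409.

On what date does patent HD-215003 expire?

January 18, 2014

Natural term of HD-215003:
  Base: filing + 20 years → 20 January 2013.
  Regulatory Review Extension: 363 days (within the 1266-day cap) → +363 days → 18 January 2014.
Expiry of referenced patent HD-759409:
  Base: filing + 20 years → 20 April 2011.
  Regulatory Review Extension: 1308 days claimed exceeds the 1266-day cap, so +1266 days → 7 October 2014.
Terminal disclaimer: HD-215003 expires on the earlier of 18 January 2014 and 7 October 2014.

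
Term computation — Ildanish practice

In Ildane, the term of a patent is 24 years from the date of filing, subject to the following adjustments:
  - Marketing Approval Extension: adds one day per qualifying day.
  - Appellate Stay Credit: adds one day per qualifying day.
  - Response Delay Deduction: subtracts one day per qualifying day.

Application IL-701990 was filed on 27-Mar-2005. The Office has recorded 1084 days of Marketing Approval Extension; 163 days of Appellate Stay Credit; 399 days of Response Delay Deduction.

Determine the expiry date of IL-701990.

2031-07-23

Base term: filing date + 24 years → 27 March 2029.
Marketing Approval Extension: +1084 days → 15 March 2032.
Appellate Stay Credit: +163 days → 25 August 2032.
Response Delay Deduction: −399 days → 23 July 2031.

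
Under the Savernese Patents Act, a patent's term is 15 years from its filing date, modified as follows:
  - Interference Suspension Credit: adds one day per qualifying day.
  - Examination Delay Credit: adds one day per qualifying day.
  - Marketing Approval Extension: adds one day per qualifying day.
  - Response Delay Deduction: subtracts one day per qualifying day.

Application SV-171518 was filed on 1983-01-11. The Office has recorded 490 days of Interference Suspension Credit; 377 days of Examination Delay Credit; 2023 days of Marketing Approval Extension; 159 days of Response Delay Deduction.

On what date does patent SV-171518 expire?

July 4, 2005

Base term: filing date + 15 years → 11 January 1998.
Interference Suspension Credit: +490 days → 16 May 1999.
Examination Delay Credit: +377 days → 27 May 2000.
Marketing Approval Extension: +2023 days → 10 December 2005.
Response Delay Deduction: −159 days → 4 July 2005.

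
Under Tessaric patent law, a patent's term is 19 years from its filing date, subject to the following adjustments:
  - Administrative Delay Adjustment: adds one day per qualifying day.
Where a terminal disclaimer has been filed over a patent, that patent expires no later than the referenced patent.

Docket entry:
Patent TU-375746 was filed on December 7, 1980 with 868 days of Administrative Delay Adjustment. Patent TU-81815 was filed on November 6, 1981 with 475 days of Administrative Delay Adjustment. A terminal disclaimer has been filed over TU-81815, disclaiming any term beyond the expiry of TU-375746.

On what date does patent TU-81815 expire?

Natural term of TU-81815:
  Base: filing + 19 years → 6 November 2000.
  Administrative Delay Adjustment: +475 days → 24 February 2002.
Expiry of referenced patent TU-375746:
  Base: filing + 19 years → 7 December 1999.
  Administrative Delay Adjustment: +868 days → 23 April 2002.
Terminal disclaimer: TU-81815 expires on the earlier of 24 February 2002 and 23 April 2002.

February 24, 2002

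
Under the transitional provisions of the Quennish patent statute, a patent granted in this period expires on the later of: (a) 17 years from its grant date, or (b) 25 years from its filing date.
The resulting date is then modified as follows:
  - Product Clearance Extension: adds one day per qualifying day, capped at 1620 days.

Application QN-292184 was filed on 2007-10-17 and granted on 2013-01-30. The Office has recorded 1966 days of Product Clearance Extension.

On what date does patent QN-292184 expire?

March 25, 2037

(a) grant + 17 years → 30 January 2030.
(b) filing + 25 years → 17 October 2032.
Later of the two: 17 October 2032.
Product Clearance Extension: 1966 days claimed exceeds the 1620-day cap, so +1620 days → 25 March 2037.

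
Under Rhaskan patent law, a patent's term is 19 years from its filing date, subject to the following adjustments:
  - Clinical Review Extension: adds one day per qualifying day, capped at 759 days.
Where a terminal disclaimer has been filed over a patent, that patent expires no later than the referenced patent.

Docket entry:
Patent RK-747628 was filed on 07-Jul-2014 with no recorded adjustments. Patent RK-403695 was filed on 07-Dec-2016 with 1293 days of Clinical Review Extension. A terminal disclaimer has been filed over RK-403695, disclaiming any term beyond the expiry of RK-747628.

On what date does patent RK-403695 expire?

2033-07-07

Natural term of RK-403695:
  Base: filing + 19 years → 7 December 2035.
  Clinical Review Extension: 1293 days claimed exceeds the 759-day cap, so +759 days → 4 January 2038.
Expiry of referenced patent RK-747628:
  Base: filing + 19 years → 7 July 2033.
Terminal disclaimer: RK-403695 expires on the earlier of 4 January 2038 and 7 July 2033.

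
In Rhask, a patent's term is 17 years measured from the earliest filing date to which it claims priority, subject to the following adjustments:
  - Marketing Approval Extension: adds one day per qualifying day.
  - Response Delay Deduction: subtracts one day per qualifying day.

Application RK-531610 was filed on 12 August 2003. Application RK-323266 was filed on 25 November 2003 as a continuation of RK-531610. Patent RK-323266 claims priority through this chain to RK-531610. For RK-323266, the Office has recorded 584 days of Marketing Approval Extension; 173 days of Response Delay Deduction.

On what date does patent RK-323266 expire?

2021-09-27

Earliest priority filing: 12 August 2003.
Base term: 12 August 2003 + 17 years → 12 August 2020.
Marketing Approval Extension: +584 days → 19 March 2022.
Response Delay Deduction: −173 days → 27 September 2021.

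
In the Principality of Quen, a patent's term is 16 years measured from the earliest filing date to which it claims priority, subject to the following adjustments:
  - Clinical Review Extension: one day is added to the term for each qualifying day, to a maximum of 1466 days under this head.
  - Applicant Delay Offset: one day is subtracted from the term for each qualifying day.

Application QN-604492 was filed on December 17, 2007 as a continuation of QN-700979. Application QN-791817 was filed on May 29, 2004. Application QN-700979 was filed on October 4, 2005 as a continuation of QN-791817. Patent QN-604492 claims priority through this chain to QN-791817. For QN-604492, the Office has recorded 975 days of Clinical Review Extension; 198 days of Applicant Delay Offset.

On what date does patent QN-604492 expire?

July 15, 2022

Earliest priority filing: 29 May 2004.
Base term: 29 May 2004 + 16 years → 29 May 2020.
Clinical Review Extension: 975 days (within the 1466-day cap) → +975 days → 29 January 2023.
Applicant Delay Offset: −198 days → 15 July 2022.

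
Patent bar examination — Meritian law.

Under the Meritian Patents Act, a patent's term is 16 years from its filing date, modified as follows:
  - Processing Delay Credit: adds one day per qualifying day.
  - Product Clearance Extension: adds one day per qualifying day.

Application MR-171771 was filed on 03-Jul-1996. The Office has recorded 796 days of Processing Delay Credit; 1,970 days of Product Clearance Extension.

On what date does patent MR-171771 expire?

Base term: filing date + 16 years → 3 July 2012.
Processing Delay Credit: +796 days → 7 September 2014.
Product Clearance Extension: +1970 days → 29 January 2020.

2020-01-29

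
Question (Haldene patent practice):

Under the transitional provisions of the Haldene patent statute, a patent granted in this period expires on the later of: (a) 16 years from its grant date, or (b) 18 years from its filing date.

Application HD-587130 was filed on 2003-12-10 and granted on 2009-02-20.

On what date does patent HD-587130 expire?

(a) grant + 16 years → 20 February 2025.
(b) filing + 18 years → 10 December 2021.
Later of the two: 20 February 2025.

2025-02-20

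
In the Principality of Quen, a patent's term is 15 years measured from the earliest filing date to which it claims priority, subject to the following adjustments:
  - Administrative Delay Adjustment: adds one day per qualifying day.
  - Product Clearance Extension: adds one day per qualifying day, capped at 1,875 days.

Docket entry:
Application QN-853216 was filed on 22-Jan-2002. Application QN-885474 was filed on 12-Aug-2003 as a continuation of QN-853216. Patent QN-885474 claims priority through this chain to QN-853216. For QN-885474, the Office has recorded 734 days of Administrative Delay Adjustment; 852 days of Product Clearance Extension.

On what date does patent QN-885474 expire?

May 27, 2021

Earliest priority filing: 22 January 2002.
Base term: 22 January 2002 + 15 years → 22 January 2017.
Administrative Delay Adjustment: +734 days → 26 January 2019.
Product Clearance Extension: 852 days (within the 1875-day cap) → +852 days → 27 May 2021.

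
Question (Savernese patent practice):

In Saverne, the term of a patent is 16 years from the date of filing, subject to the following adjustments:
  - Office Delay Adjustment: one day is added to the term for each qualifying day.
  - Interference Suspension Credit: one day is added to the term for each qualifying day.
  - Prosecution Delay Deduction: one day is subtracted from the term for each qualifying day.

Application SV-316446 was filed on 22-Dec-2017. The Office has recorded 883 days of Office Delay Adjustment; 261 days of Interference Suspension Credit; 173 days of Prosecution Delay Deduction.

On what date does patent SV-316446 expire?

August 19, 2036

Base term: filing date + 16 years → 22 December 2033.
Office Delay Adjustment: +883 days → 23 May 2036.
Interference Suspension Credit: +261 days → 8 February 2037.
Prosecution Delay Deduction: −173 days → 19 August 2036.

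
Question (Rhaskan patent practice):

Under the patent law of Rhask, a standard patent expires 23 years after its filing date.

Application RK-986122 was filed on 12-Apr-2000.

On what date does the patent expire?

April 12, 2023

Filing date + 23 years → 12 April 2023.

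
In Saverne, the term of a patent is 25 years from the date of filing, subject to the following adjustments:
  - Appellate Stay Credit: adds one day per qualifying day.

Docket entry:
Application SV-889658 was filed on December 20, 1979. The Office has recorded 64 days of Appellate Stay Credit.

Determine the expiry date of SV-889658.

Base term: filing date + 25 years → 20 December 2004.
Appellate Stay Credit: +64 days → 22 February 2005.

February 22, 2005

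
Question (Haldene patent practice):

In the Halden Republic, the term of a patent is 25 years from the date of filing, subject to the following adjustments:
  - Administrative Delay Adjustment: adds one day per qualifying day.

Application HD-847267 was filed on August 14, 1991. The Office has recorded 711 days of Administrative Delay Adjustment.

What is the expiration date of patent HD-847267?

Base term: filing date + 25 years → 14 August 2016.
Administrative Delay Adjustment: +711 days → 26 July 2018.

2018-07-26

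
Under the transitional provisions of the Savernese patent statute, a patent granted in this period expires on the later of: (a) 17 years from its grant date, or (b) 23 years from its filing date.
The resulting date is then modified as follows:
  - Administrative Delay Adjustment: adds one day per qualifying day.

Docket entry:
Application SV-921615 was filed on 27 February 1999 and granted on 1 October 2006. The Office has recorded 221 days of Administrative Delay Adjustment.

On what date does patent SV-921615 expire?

May 9, 2024

(a) grant + 17 years → 1 October 2023.
(b) filing + 23 years → 27 February 2022.
Later of the two: 1 October 2023.
Administrative Delay Adjustment: +221 days → 9 May 2024.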